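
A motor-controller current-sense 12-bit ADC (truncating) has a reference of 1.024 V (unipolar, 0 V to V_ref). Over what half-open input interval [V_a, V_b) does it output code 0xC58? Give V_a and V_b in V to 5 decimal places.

LSB = 1.024/2^12 = 250.00 µV.
Code 0xC58 = 3160 decimal.
V_a = V_low + 3160·LSB = 0.79 V; V_b = V_low + 3161·LSB = 0.79025 V.

[0.79000 V, 0.79025 V)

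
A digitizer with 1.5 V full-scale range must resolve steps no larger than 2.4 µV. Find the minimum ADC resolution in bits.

Number of steps required ≥ 1.5 V / 2.4 µV = 625000.00.
Need 2^N ≥ 625000.00; 2^19 = 524288, 2^20 = 1048576.
Minimum N = 20.

20 bits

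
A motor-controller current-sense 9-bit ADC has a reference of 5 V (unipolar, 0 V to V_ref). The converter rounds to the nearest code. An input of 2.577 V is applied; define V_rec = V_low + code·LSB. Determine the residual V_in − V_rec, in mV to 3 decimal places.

-1.125 mV

Step size: 5 V ÷ 2^9 = 9.766 mV.
(2.577 − 0)/0.00976562 = 263.8848; round gives code 264.
V_rec = 0 + 264·0.00976562 = 2.578125 V.
V_in − V_rec = -0.001125 V = -1.125 mV.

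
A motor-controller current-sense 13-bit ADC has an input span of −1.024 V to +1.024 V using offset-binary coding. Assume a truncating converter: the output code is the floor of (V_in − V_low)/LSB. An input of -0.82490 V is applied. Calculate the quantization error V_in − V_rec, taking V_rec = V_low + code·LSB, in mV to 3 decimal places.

Step size: 2.048 V ÷ 2^13 = 250.00 µV.
(V_in − V_low)/LSB = (-0.82490 − (−1.024))/0.00025 = 796.4000 → code 796 (floor).
Reconstructed: -0.825 V.
V_in − V_rec = 0.0001 V = 0.100 mV.

0.100 mV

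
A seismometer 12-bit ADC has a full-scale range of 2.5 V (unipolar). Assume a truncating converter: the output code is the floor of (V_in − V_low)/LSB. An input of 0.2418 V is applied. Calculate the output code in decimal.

With 4096 levels over 2.5 V, one step is 0.610 mV.
Input sits at 396.165 steps above V_low.
Floor → code 396.

code 396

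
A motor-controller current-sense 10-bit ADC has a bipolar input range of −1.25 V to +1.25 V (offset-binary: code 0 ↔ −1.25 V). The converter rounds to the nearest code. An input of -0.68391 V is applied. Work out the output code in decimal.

code 232

With 1024 levels over 2.5 V, one step is 2.441 mV.
(V_in − V_low)/LSB = (-0.68391 − (−1.25)) / 0.00244141 = 231.870.
Round → code 232.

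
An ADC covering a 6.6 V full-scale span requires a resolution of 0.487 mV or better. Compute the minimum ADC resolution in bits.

14 bits

Number of steps required ≥ 6.6 V / 0.487 mV = 13552.36.
Need 2^N ≥ 13552.36; 2^13 = 8192, 2^14 = 16384.
Minimum N = 14.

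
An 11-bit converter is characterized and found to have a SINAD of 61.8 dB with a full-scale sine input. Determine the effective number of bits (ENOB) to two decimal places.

9.97 bits

ENOB = (SINAD − 1.76) / 6.02 = (61.8 − 1.76)/6.02 = 9.973.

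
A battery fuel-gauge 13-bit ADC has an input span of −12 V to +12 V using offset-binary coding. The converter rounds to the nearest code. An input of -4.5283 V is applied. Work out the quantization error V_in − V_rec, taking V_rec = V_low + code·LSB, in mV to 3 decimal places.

One LSB is 24 V / 8192 = 2.930 mV.
(V_in − V_low)/LSB = (-4.5283 − (−12))/0.00292969 = 2550.3403 → code 2550 (round).
Reconstructed: -4.5292969 V.
Error = -4.5283 − (−4.5292969) = 0.000996875 V = 0.997 mV.

0.997 mV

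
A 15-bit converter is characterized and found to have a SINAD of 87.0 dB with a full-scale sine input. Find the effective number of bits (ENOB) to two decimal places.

ENOB = (SINAD − 1.76) / 6.02 = (87.0 − 1.76)/6.02 = 14.159.

14.16 bits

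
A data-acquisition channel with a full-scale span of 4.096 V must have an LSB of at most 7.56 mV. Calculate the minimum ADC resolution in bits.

Number of steps required ≥ 4.096 V / 7.56 mV = 541.80.
Need 2^N ≥ 541.80; 2^9 = 512, 2^10 = 1024.
Minimum N = 10.

10 bits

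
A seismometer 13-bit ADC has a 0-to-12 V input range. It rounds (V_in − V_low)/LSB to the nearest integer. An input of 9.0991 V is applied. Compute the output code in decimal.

code 6212

LSB = 12 V / 8192 = 1.465 mV.
(V_in − V_low)/LSB = (9.0991 − 0) / 0.00146484 = 6211.652.
Round → code 6212.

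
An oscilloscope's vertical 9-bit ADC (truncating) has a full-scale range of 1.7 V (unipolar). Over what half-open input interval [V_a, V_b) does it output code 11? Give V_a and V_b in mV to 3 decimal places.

[36.523 mV, 39.844 mV)

LSB = 1.7/2^9 = 3.320 mV.
V_a = V_low + 11·LSB = 0.0365234 V; V_b = V_low + 12·LSB = 0.0398437 V.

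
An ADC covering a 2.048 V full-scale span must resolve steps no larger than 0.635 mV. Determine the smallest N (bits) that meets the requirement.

12 bits

Number of steps required ≥ 2.048 V / 0.635 mV = 3225.20.
Need 2^N ≥ 3225.20; 2^11 = 2048, 2^12 = 4096.
Minimum N = 12.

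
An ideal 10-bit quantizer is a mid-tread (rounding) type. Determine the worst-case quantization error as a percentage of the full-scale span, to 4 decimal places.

Rounding → worst-case error = ½ LSB = V_FS/2^11, so 100/2048 = 0.0488281 % of full scale.

0.0488 %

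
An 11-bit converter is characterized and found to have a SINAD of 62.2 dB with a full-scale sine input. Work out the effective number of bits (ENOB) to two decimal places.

ENOB = (SINAD − 1.76) / 6.02 = (62.2 − 1.76)/6.02 = 10.040.

10.04 bits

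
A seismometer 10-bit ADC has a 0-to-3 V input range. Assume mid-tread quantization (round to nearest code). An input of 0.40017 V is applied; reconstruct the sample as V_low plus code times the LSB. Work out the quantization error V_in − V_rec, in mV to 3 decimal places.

-1.197 mV

One LSB is 3 V / 1024 = 2.930 mV.
(0.40017 − 0)/0.00292969 = 136.5914; round gives code 137.
V_rec = 0 + 137·0.00292969 = 0.40136719 V.
V_in − V_rec = -0.00119719 V = -1.197 mV.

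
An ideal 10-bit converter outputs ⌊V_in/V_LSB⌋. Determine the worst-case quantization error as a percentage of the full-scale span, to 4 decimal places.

0.0977 %

Truncating → worst-case error = 1 LSB = V_FS/2^10, so 100/1024 = 0.0976562 % of full scale.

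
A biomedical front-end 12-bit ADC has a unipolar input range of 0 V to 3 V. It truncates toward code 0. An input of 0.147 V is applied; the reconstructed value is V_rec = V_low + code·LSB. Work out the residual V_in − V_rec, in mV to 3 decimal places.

Step size: 3 V ÷ 2^12 = 0.732 mV.
(V_in − V_low)/LSB = (0.147 − 0)/0.000732422 = 200.7040 → code 200 (floor).
V_rec = 0 + 200·0.000732422 = 0.14648438 V.
Error = 0.147 − 0.14648438 = 0.000515625 V = 0.516 mV.

0.516 mV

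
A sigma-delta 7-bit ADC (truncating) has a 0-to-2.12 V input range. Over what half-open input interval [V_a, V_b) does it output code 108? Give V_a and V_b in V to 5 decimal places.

[1.78875 V, 1.80531 V)

LSB = 2.12/2^7 = 16.562 mV.
V_a = V_low + 108·LSB = 1.78875 V; V_b = V_low + 109·LSB = 1.80531 V.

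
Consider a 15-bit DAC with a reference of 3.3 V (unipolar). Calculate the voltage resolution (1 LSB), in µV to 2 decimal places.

100.71 µV

Full-scale span = 3.3 V.
LSB = 3.3 / 2^15 = 3.3 / 32768 = 0.000100708 V = 100.71 µV.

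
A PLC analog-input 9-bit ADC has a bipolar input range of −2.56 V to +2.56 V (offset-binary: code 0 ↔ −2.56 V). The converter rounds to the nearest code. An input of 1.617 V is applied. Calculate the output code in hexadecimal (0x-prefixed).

Full-scale span = 5.12 V; LSB = 5.12/2^9 = 10.000 mV.
Input sits at 417.700 steps above V_low.
round(417.700) = 418.
In hexadecimal (0x-prefixed): 0x1A2.

code 0x1A2 (decimal 418)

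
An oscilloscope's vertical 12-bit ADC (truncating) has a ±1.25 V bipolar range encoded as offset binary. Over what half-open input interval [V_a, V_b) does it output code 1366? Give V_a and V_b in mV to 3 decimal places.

[-416.260 mV, -415.649 mV)

LSB = 2.5/2^12 = 0.610 mV.
V_a = V_low + 1366·LSB = -0.41626 V; V_b = V_low + 1367·LSB = -0.415649 V.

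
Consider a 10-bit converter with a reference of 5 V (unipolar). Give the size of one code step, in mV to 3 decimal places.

Full-scale span = 5 V.
LSB = 5 / 2^10 = 5 / 1024 = 0.00488281 V = 4.883 mV.

4.883 mV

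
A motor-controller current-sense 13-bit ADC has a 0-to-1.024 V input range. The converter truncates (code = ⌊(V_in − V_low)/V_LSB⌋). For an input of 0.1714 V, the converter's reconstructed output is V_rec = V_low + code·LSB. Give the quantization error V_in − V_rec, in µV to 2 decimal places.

25.00 µV

LSB = 1.024/2^13 = 125.00 µV.
(V_in − V_low)/LSB = (0.1714 − 0)/0.000125 = 1371.2000 → code 1371 (floor).
Reconstructed: 0.171375 V.
V_in − V_rec = 2.5e-05 V = 25.00 µV.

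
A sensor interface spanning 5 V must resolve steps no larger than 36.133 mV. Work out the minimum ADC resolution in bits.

8 bits

Number of steps required ≥ 5 V / 36.133 mV = 138.38.
Need 2^N ≥ 138.38; 2^7 = 128, 2^8 = 256.
Minimum N = 8.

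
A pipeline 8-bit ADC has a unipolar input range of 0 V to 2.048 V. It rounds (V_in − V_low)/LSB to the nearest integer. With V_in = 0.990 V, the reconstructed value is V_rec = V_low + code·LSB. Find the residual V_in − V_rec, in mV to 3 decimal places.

One LSB is 2.048 V / 256 = 8.000 mV.
(V_in − V_low)/LSB = (0.990 − 0)/0.008 = 123.7500 → code 124 (round).
V_rec = 0 + 124·0.008 = 0.992 V.
Difference: -0.002 V → -2.000 mV.

-2.000 mV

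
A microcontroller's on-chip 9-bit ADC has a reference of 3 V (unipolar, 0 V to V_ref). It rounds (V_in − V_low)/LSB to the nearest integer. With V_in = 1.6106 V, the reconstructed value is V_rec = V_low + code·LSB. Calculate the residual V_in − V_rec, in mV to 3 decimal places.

LSB = 3/2^9 = 5.859 mV.
(V_in − V_low)/LSB = (1.6106 − 0)/0.00585938 = 274.8757 → code 275 (round).
Reconstructed: 1.6113281 V.
V_in − V_rec = -0.000728125 V = -0.728 mV.

-0.728 mV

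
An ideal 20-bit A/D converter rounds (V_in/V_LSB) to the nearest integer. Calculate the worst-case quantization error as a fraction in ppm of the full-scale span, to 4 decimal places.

Rounding → worst-case error = ½ LSB = V_FS/2^21, so 1e+06/2097152 = 0.476837 ppm of full scale.

0.4768 ppm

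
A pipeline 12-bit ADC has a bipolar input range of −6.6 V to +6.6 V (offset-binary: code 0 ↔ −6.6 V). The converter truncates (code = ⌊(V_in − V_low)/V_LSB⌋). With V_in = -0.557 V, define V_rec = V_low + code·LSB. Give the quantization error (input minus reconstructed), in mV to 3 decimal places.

0.520 mV

One LSB is 13.2 V / 4096 = 3.223 mV.
Scaled input = 1875.1612 LSBs, so code = 1875.
Reconstructed: -0.55751953 V.
V_in − V_rec = 0.000519531 V = 0.520 mV.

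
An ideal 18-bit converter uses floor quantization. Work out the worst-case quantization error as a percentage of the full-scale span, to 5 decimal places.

Truncating → worst-case error = 1 LSB = V_FS/2^18, so 100/262144 = 0.00038147 % of full scale.

0.00038 %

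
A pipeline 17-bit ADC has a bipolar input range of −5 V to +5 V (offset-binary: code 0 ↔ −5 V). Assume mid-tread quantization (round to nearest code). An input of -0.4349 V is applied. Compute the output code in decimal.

code 59836

With 131072 levels over 10 V, one step is 76.29 µV.
(-0.4349 − (−5)) / 7.62939e-05 = 59835.679 LSBs.
round(59835.679) = 59836.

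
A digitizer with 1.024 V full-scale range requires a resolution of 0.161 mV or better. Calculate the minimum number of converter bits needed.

Number of steps required ≥ 1.024 V / 0.161 mV = 6360.25.
Need 2^N ≥ 6360.25; 2^12 = 4096, 2^13 = 8192.
Minimum N = 13.

13 bits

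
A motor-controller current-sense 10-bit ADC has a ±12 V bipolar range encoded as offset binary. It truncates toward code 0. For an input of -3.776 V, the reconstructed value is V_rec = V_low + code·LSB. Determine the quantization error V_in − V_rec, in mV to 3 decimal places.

LSB = 24/2^10 = 23.438 mV.
Scaled input = 350.8907 LSBs, so code = 350.
V_rec = (−12) + 350·0.0234375 = -3.796875 V.
Difference: 0.020875 V → 20.875 mV.

20.875 mV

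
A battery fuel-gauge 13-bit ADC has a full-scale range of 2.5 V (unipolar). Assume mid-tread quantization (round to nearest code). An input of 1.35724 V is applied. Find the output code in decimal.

LSB = 2.5 V / 8192 = 305.18 µV.
(V_in − V_low)/LSB = (1.35724 − 0) / 0.000305176 = 4447.404.
So the output code is 4447.

code 4447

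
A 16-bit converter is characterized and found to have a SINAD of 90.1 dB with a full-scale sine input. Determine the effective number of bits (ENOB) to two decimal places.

ENOB = (SINAD − 1.76) / 6.02 = (90.1 − 1.76)/6.02 = 14.674.

14.67 bits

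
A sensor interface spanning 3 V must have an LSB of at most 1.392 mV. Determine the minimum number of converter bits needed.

12 bits

Number of steps required ≥ 3 V / 1.392 mV = 2155.17.
Need 2^N ≥ 2155.17; 2^11 = 2048, 2^12 = 4096.
Minimum N = 12.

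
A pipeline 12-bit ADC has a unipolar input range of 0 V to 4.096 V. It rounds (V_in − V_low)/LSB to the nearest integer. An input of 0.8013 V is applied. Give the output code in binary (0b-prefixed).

Full-scale span = 4.096 V; LSB = 4.096/2^12 = 1.000 mV.
Input sits at 801.300 steps above V_low.
So the output code is 801.
In binary (0b-prefixed): 0b1100100001.

code 0b1100100001 (decimal 801)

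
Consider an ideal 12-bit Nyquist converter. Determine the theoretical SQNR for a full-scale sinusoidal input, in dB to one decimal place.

74.0 dB

SNR ≈ 6.02·N + 1.76 dB = 6.02·12 + 1.76 = 74.00 dB.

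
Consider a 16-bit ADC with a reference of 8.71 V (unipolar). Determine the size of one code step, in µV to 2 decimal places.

Full-scale span = 8.71 V.
LSB = 8.71 / 2^16 = 8.71 / 65536 = 0.000132904 V = 132.90 µV.

132.90 µV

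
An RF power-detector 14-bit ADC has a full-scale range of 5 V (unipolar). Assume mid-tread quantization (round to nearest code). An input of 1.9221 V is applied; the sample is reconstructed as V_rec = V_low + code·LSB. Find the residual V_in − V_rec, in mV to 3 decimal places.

0.103 mV

LSB = 5/2^14 = 305.18 µV.
(1.9221 − 0)/0.000305176 = 6298.3373; round gives code 6298.
Reconstructed: 1.9219971 V.
Difference: 0.00010293 V → 0.103 mV.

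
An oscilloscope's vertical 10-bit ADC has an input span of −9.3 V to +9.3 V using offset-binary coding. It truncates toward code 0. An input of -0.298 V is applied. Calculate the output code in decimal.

code 495

With 1024 levels over 18.6 V, one step is 18.164 mV.
(-0.298 − (−9.3)) / 0.0181641 = 495.594 LSBs.
⌊·⌋(495.594) = 495.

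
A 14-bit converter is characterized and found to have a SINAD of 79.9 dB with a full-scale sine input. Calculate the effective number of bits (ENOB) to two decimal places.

ENOB = (SINAD − 1.76) / 6.02 = (79.9 − 1.76)/6.02 = 12.980.

12.98 bits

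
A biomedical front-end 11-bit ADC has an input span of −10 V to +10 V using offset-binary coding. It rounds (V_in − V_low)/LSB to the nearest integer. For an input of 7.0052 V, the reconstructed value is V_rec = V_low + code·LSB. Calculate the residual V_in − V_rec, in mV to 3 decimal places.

3.247 mV

One LSB is 20 V / 2048 = 9.766 mV.
(V_in − V_low)/LSB = (7.0052 − (−10))/0.00976562 = 1741.3325 → code 1741 (round).
Code 1741 maps back to (−10) + 1741×0.00976562 V = 7.0019531 V.
Difference: 0.00324688 V → 3.247 mV.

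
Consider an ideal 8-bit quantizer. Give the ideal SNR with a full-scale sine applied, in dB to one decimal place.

SNR ≈ 6.02·N + 1.76 dB = 6.02·8 + 1.76 = 49.92 dB.

49.9 dB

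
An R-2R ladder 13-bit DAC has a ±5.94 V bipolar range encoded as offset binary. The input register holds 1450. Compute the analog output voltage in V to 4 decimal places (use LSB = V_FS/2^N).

LSB = 11.88 V / 2^13 = 1.450 mV.
V_out = (−5.94) + 1450 × 0.0014502 V = -3.83722 V.

-3.8372 V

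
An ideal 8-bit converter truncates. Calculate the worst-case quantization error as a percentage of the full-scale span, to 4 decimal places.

0.3906 %

Truncating → worst-case error = 1 LSB = V_FS/2^8, so 100/256 = 0.390625 % of full scale.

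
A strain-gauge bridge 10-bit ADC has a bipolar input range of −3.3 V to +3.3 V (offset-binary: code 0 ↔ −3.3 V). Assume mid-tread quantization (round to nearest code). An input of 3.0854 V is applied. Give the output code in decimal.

Full-scale span = 6.6 V; LSB = 6.6/2^10 = 6.445 mV.
(3.0854 − (−3.3)) / 0.00644531 = 990.704 LSBs.
Round → code 991.

code 991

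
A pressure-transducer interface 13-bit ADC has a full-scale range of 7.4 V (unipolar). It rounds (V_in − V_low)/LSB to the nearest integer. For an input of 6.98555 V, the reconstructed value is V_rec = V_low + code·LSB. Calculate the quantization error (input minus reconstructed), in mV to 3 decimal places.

LSB = 7.4/2^13 = 0.903 mV.
Scaled input = 7733.1926 LSBs, so code = 7733.
Code 7733 maps back to 0 + 7733×0.00090332 V = 6.985376 V.
Difference: 0.000174023 V → 0.174 mV.

0.174 mV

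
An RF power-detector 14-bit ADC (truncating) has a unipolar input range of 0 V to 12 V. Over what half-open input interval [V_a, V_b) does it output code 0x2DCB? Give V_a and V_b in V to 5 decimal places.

LSB = 12/2^14 = 0.732 mV.
Code 0x2DCB = 11723 decimal.
V_a = V_low + 11723·LSB = 8.58618 V; V_b = V_low + 11724·LSB = 8.58691 V.

[8.58618 V, 8.58691 V)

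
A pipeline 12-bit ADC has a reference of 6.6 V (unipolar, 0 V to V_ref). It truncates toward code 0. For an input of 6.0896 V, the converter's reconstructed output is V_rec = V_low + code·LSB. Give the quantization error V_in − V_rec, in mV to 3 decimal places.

0.391 mV

One LSB is 6.6 V / 4096 = 1.611 mV.
(V_in − V_low)/LSB = (6.0896 − 0)/0.00161133 = 3779.2427 → code 3779 (floor).
Code 3779 maps back to 0 + 3779×0.00161133 V = 6.089209 V.
Error = 6.0896 − 6.089209 = 0.000391016 V = 0.391 mV.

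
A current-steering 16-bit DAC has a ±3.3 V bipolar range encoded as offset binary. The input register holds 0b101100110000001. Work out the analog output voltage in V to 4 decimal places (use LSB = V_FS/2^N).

-0.9925 V

LSB = 6.6 V / 2^16 = 100.71 µV.
Code 0b101100110000001 = 22913 decimal.
V_out = (−3.3) + 22913 × 0.000100708 V = -0.992477 V.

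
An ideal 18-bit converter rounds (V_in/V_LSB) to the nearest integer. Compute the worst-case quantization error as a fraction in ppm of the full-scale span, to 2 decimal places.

1.91 ppm

Rounding → worst-case error = ½ LSB = V_FS/2^19, so 1e+06/524288 = 1.90735 ppm of full scale.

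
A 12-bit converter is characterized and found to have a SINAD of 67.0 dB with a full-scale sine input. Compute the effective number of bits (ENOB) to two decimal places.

10.84 bits

ENOB = (SINAD − 1.76) / 6.02 = (67.0 − 1.76)/6.02 = 10.837.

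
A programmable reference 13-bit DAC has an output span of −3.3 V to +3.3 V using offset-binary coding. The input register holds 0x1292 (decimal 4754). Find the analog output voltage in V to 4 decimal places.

LSB = 6.6 V / 2^13 = 0.806 mV.
Code 0x1292 = 4754 decimal.
V_out = (−3.3) + 4754 × 0.000805664 V = 0.530127 V.

0.5301 V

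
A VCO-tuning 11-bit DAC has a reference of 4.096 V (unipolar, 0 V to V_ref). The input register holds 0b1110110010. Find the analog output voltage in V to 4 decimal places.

LSB = 4.096 V / 2^11 = 2.000 mV.
Code 0b1110110010 = 946 decimal.
V_out = 0 + 946 × 0.002 V = 1.892 V.

1.8920 V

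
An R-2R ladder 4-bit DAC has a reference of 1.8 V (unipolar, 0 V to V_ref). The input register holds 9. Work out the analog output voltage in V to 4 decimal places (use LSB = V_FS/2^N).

LSB = 1.8 V / 2^4 = 112.500 mV.
V_out = 0 + 9 × 0.1125 V = 1.0125 V.

1.0125 V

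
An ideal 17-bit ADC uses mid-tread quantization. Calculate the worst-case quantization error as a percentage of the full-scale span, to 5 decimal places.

Rounding → worst-case error = ½ LSB = V_FS/2^18, so 100/262144 = 0.00038147 % of full scale.

0.00038 %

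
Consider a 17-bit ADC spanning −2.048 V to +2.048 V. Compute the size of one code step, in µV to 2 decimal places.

31.25 µV

Full-scale span = 4.096 V.
LSB = 4.096 / 2^17 = 4.096 / 131072 = 3.125e-05 V = 31.25 µV.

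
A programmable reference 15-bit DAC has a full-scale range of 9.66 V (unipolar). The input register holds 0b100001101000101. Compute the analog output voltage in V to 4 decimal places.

LSB = 9.66 V / 2^15 = 294.80 µV.
Code 0b100001101000101 = 17221 decimal.
V_out = 0 + 17221 × 0.0002948 V = 5.07675 V.

5.0767 V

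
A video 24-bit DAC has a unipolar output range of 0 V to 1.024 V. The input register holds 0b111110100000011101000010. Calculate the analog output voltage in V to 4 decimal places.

LSB = 1.024 V / 2^24 = 0.06 µV.
Code 0b111110100000011101000010 = 16385858 decimal.
V_out = 0 + 16385858 × 6.10352e-08 V = 1.00011 V.

1.0001 V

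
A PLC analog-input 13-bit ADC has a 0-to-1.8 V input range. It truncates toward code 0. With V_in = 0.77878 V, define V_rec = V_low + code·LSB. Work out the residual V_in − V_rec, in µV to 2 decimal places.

69.06 µV

LSB = 1.8/2^13 = 219.73 µV.
(V_in − V_low)/LSB = (0.77878 − 0)/0.000219727 = 3544.3143 → code 3544 (floor).
Reconstructed: 0.77871094 V.
V_in − V_rec = 6.90625e-05 V = 69.06 µV.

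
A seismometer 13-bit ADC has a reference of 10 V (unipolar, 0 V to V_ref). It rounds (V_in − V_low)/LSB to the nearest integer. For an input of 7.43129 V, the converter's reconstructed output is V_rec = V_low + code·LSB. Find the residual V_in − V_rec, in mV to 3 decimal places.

LSB = 10/2^13 = 1.221 mV.
Scaled input = 6087.7128 LSBs, so code = 6088.
V_rec = 0 + 6088·0.0012207 = 7.4316406 V.
Difference: -0.000350625 V → -0.351 mV.

-0.351 mV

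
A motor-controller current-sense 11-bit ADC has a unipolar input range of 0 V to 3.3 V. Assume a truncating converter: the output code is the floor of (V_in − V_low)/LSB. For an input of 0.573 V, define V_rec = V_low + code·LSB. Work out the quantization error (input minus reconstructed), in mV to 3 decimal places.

0.979 mV

One LSB is 3.3 V / 2048 = 1.611 mV.
(V_in − V_low)/LSB = (0.573 − 0)/0.00161133 = 355.6073 → code 355 (floor).
Code 355 maps back to 0 + 355×0.00161133 V = 0.57202148 V.
Error = 0.573 − 0.57202148 = 0.000978516 V = 0.979 mV.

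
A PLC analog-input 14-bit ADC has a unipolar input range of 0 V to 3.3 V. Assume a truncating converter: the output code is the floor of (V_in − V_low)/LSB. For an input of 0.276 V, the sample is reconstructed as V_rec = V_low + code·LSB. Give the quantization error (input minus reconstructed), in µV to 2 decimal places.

LSB = 3.3/2^14 = 201.42 µV.
(0.276 − 0)/0.000201416 = 1370.2982; ⌊·⌋ gives code 1370.
Reconstructed: 0.27593994 V.
V_in − V_rec = 6.00586e-05 V = 60.06 µV.

60.06 µV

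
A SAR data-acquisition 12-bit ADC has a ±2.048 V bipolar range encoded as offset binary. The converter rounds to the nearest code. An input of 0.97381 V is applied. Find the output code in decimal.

With 4096 levels over 4.096 V, one step is 1.000 mV.
(V_in − V_low)/LSB = (0.97381 − (−2.048)) / 0.001 = 3021.810.
Round → code 3022.

code 3022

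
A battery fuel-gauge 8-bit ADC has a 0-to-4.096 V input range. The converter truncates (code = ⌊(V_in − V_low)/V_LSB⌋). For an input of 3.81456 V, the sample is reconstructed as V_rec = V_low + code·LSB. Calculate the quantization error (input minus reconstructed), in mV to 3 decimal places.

6.560 mV

One LSB is 4.096 V / 256 = 16.000 mV.
(V_in − V_low)/LSB = (3.81456 − 0)/0.016 = 238.4100 → code 238 (floor).
V_rec = 0 + 238·0.016 = 3.808 V.
V_in − V_rec = 0.00656 V = 6.560 mV.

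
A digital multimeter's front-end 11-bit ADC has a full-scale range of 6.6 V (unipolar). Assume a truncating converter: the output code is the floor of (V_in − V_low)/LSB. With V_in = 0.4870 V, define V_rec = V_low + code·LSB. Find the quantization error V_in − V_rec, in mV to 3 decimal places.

Step size: 6.6 V ÷ 2^11 = 3.223 mV.
(V_in − V_low)/LSB = (0.4870 − 0)/0.00322266 = 151.1176 → code 151 (floor).
Reconstructed: 0.48662109 V.
V_in − V_rec = 0.000378906 V = 0.379 mV.

0.379 mV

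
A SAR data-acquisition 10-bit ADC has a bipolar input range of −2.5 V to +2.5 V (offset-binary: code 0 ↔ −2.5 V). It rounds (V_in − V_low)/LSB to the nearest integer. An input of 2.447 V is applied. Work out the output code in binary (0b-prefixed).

With 1024 levels over 5 V, one step is 4.883 mV.
Input sits at 1013.146 steps above V_low.
Round → code 1013.
In binary (0b-prefixed): 0b1111110101.

code 0b1111110101 (decimal 1013)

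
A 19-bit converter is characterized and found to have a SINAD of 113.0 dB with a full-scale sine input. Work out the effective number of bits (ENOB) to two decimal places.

ENOB = (SINAD − 1.76) / 6.02 = (113.0 − 1.76)/6.02 = 18.478.

18.48 bits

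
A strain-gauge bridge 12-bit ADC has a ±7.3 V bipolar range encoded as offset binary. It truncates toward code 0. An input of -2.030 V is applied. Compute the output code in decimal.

code 1478

Full-scale span = 14.6 V; LSB = 14.6/2^12 = 3.564 mV.
(-2.030 − (−7.3)) / 0.00356445 = 1478.488 LSBs.
⌊·⌋(1478.488) = 1478.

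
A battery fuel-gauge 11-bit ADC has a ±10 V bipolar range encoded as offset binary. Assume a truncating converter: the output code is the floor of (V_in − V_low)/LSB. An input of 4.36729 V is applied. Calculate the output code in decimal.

code 1471

With 2048 levels over 20 V, one step is 9.766 mV.
(4.36729 − (−10)) / 0.00976562 = 1471.210 LSBs.
So the output code is 1471.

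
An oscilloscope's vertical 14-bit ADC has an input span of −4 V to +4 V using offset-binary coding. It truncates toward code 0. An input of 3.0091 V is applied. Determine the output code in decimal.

code 14354

With 16384 levels over 8 V, one step is 488.28 µV.
(V_in − V_low)/LSB = (3.0091 − (−4)) / 0.000488281 = 14354.637.
So the output code is 14354.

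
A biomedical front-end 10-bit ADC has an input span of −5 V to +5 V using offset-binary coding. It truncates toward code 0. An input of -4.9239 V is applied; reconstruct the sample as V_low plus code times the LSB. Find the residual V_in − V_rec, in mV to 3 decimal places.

7.741 mV

Step size: 10 V ÷ 2^10 = 9.766 mV.
Scaled input = 7.7926 LSBs, so code = 7.
Code 7 maps back to (−5) + 7×0.00976562 V = -4.9316406 V.
V_in − V_rec = 0.00774063 V = 7.741 mV.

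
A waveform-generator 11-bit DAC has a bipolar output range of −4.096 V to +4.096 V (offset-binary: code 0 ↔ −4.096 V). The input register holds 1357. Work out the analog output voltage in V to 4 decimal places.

LSB = 8.192 V / 2^11 = 4.000 mV.
V_out = (−4.096) + 1357 × 0.004 V = 1.332 V.

1.3320 V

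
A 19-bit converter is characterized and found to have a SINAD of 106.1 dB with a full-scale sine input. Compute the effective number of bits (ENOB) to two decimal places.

ENOB = (SINAD − 1.76) / 6.02 = (106.1 − 1.76)/6.02 = 17.332.

17.33 bits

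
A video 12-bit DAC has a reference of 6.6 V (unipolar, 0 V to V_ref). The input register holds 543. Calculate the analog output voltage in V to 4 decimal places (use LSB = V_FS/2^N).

LSB = 6.6 V / 2^12 = 1.611 mV.
V_out = 0 + 543 × 0.00161133 V = 0.874951 V.

0.8750 V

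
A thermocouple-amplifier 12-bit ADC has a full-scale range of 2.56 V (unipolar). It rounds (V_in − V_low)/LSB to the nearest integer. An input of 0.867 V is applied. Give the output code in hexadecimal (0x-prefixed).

code 0x56B (decimal 1387)

LSB = 2.56 V / 4096 = 0.625 mV.
Input sits at 1387.200 steps above V_low.
round(1387.200) = 1387.
In hexadecimal (0x-prefixed): 0x56B.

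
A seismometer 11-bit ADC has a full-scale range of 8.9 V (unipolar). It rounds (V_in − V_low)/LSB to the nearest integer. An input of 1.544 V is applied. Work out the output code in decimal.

With 2048 levels over 8.9 V, one step is 4.346 mV.
Input sits at 355.293 steps above V_low.
So the output code is 355.

code 355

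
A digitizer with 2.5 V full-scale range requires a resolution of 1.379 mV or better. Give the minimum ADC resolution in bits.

Number of steps required ≥ 2.5 V / 1.379 mV = 1812.91.
Need 2^N ≥ 1812.91; 2^10 = 1024, 2^11 = 2048.
Minimum N = 11.

11 bits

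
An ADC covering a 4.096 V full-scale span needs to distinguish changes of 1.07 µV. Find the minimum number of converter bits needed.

Number of steps required ≥ 4.096 V / 1.07 µV = 3828037.38.
Need 2^N ≥ 3828037.38; 2^21 = 2097152, 2^22 = 4194304.
Minimum N = 22.

22 bits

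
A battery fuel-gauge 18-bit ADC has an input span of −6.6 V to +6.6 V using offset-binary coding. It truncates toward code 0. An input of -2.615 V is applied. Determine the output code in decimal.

code 79139

With 262144 levels over 13.2 V, one step is 50.35 µV.
(V_in − V_low)/LSB = (-2.615 − (−6.6)) / 5.0354e-05 = 79139.685.
Floor → code 79139.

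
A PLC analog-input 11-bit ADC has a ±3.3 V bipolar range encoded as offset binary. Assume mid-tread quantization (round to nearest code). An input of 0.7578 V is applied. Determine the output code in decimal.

Full-scale span = 6.6 V; LSB = 6.6/2^11 = 3.223 mV.
(V_in − V_low)/LSB = (0.7578 − (−3.3)) / 0.00322266 = 1259.148.
So the output code is 1259.

code 1259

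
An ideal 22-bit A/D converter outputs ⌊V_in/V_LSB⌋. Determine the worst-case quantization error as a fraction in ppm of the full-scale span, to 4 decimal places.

0.2384 ppm

Truncating → worst-case error = 1 LSB = V_FS/2^22, so 1e+06/4194304 = 0.238419 ppm of full scale.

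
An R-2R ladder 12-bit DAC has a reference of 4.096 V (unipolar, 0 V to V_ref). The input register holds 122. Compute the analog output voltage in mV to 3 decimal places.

LSB = 4.096 V / 2^12 = 1.000 mV.
V_out = 0 + 122 × 0.001 V = 0.122 V.
= 122.000 mV.

122.000 mV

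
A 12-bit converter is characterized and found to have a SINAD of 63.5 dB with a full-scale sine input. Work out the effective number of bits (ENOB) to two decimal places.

ENOB = (SINAD − 1.76) / 6.02 = (63.5 − 1.76)/6.02 = 10.256.

10.26 bits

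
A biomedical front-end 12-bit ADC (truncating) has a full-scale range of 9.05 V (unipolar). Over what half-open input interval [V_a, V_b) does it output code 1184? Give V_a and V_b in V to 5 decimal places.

LSB = 9.05/2^12 = 2.209 mV.
V_a = V_low + 1184·LSB = 2.61602 V; V_b = V_low + 1185·LSB = 2.61823 V.

[2.61602 V, 2.61823 V)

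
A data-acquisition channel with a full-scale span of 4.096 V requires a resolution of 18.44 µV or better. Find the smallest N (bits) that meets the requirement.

18 bits

Number of steps required ≥ 4.096 V / 18.44 µV = 222125.81.
Need 2^N ≥ 222125.81; 2^17 = 131072, 2^18 = 262144.
Minimum N = 18.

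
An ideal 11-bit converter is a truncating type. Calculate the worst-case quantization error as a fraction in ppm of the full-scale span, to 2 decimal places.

Truncating → worst-case error = 1 LSB = V_FS/2^11, so 1e+06/2048 = 488.281 ppm of full scale.

488.28 ppm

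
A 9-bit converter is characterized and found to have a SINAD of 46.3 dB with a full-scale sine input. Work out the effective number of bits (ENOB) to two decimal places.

7.40 bits

ENOB = (SINAD − 1.76) / 6.02 = (46.3 − 1.76)/6.02 = 7.399.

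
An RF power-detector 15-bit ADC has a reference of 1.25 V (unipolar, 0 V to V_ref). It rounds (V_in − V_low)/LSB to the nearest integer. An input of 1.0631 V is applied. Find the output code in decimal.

code 27869

LSB = 1.25 V / 32768 = 38.15 µV.
(1.0631 − 0) / 3.8147e-05 = 27868.529 LSBs.
round(27868.529) = 27869.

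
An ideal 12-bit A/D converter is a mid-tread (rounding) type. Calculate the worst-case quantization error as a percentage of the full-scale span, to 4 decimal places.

0.0122 %

Rounding → worst-case error = ½ LSB = V_FS/2^13, so 100/8192 = 0.012207 % of full scale.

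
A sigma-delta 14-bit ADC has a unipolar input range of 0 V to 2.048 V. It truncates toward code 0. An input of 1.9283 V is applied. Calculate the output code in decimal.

LSB = 2.048 V / 16384 = 125.00 µV.
Input sits at 15426.400 steps above V_low.
⌊·⌋(15426.400) = 15426.

code 15426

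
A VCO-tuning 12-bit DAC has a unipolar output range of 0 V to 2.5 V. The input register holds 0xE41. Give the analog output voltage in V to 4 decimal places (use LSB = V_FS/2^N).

LSB = 2.5 V / 2^12 = 0.610 mV.
Code 0xE41 = 3649 decimal.
V_out = 0 + 3649 × 0.000610352 V = 2.22717 V.

2.2272 V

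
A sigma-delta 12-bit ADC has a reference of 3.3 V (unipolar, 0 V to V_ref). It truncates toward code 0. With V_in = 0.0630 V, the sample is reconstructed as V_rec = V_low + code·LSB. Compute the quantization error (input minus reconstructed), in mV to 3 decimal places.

0.158 mV

One LSB is 3.3 V / 4096 = 0.806 mV.
Scaled input = 78.1964 LSBs, so code = 78.
V_rec = 0 + 78·0.000805664 = 0.062841797 V.
Error = 0.0630 − 0.062841797 = 0.000158203 V = 0.158 mV.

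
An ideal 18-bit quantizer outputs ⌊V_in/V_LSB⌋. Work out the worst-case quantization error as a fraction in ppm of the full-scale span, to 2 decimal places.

Truncating → worst-case error = 1 LSB = V_FS/2^18, so 1e+06/262144 = 3.8147 ppm of full scale.

3.81 ppm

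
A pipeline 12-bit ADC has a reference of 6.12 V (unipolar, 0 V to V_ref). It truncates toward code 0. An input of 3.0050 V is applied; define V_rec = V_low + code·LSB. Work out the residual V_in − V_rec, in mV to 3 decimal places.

LSB = 6.12/2^12 = 1.494 mV.
Scaled input = 2011.1895 LSBs, so code = 2011.
V_rec = 0 + 2011·0.00149414 = 3.0047168 V.
V_in − V_rec = 0.000283203 V = 0.283 mV.

0.283 mV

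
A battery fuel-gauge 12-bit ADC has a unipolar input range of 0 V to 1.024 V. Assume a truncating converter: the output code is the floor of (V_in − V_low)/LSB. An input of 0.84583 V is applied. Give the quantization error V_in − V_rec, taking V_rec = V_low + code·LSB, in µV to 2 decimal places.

Step size: 1.024 V ÷ 2^12 = 250.00 µV.
(V_in − V_low)/LSB = (0.84583 − 0)/0.00025 = 3383.3200 → code 3383 (floor).
V_rec = 0 + 3383·0.00025 = 0.84575 V.
Difference: 8e-05 V → 80.00 µV.

80.00 µV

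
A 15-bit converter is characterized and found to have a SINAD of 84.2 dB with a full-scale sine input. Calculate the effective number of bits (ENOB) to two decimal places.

13.69 bits

ENOB = (SINAD − 1.76) / 6.02 = (84.2 − 1.76)/6.02 = 13.694.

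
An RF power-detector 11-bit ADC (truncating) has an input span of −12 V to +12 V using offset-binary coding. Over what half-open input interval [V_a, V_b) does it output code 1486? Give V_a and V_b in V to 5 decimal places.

[5.41406 V, 5.42578 V)

LSB = 24/2^11 = 11.719 mV.
V_a = V_low + 1486·LSB = 5.41406 V; V_b = V_low + 1487·LSB = 5.42578 V.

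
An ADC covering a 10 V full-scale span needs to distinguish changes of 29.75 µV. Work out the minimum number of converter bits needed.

19 bits

Number of steps required ≥ 10 V / 29.75 µV = 336134.45.
Need 2^N ≥ 336134.45; 2^18 = 262144, 2^19 = 524288.
Minimum N = 19.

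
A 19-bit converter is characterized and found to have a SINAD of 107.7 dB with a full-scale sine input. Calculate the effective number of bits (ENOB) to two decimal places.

17.60 bits

ENOB = (SINAD − 1.76) / 6.02 = (107.7 − 1.76)/6.02 = 17.598.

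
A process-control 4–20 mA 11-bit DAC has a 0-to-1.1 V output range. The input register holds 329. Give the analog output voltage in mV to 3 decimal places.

LSB = 1.1 V / 2^11 = 0.537 mV.
V_out = 0 + 329 × 0.000537109 V = 0.176709 V.
= 176.709 mV.

176.709 mV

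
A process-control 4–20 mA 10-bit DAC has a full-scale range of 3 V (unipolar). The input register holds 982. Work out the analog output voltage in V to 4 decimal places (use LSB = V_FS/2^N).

2.8770 V

LSB = 3 V / 2^10 = 2.930 mV.
V_out = 0 + 982 × 0.00292969 V = 2.87695 V.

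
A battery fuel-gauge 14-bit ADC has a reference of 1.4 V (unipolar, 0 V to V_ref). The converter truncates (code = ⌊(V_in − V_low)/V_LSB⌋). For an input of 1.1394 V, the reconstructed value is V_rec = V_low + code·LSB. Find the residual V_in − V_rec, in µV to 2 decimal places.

One LSB is 1.4 V / 16384 = 85.45 µV.
(V_in − V_low)/LSB = (1.1394 − 0)/8.54492e-05 = 13334.2354 → code 13334 (floor).
V_rec = 0 + 13334·8.54492e-05 = 1.1393799 V.
Difference: 2.01172e-05 V → 20.12 µV.

20.12 µV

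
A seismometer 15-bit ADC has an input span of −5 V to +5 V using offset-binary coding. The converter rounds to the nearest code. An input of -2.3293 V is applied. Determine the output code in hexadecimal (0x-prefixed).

With 32768 levels over 10 V, one step is 305.18 µV.
(-2.3293 − (−5)) / 0.000305176 = 8751.350 LSBs.
round(8751.350) = 8751.
In hexadecimal (0x-prefixed): 0x222F.

code 0x222F (decimal 8751)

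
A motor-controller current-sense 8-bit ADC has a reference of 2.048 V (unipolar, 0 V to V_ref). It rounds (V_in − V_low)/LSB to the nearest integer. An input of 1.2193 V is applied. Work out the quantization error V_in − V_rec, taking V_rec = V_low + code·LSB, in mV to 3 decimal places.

3.300 mV

Step size: 2.048 V ÷ 2^8 = 8.000 mV.
(1.2193 − 0)/0.008 = 152.4125; round gives code 152.
Reconstructed: 1.216 V.
Difference: 0.0033 V → 3.300 mV.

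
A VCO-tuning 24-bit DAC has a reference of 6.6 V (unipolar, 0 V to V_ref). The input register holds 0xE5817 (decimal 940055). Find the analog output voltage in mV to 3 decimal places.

LSB = 6.6 V / 2^24 = 0.39 µV.
Code 0xE5817 = 940055 decimal.
V_out = 0 + 940055 × 3.93391e-07 V = 0.369809 V.
= 369.809 mV.

369.809 mV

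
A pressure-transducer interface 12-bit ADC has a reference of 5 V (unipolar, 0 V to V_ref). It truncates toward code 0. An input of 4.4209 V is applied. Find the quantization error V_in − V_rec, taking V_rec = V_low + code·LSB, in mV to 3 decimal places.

0.734 mV

One LSB is 5 V / 4096 = 1.221 mV.
(V_in − V_low)/LSB = (4.4209 − 0)/0.0012207 = 3621.6013 → code 3621 (floor).
V_rec = 0 + 3621·0.0012207 = 4.420166 V.
V_in − V_rec = 0.000733984 V = 0.734 mV.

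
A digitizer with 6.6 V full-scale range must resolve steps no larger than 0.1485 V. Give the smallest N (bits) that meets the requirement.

Number of steps required ≥ 6.6 V / 0.1485 V = 44.44.
Need 2^N ≥ 44.44; 2^5 = 32, 2^6 = 64.
Minimum N = 6.

6 bits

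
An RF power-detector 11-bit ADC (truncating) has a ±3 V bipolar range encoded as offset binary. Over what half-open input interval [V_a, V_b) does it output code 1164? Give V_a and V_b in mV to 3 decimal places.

LSB = 6/2^11 = 2.930 mV.
V_a = V_low + 1164·LSB = 0.410156 V; V_b = V_low + 1165·LSB = 0.413086 V.

[410.156 mV, 413.086 mV)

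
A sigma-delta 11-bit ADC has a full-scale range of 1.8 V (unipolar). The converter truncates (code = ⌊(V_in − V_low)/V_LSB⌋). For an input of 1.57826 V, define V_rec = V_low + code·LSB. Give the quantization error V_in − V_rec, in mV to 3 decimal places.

0.623 mV

Step size: 1.8 V ÷ 2^11 = 0.879 mV.
(1.57826 − 0)/0.000878906 = 1795.7092; ⌊·⌋ gives code 1795.
Reconstructed: 1.5776367 V.
Difference: 0.000623281 V → 0.623 mV.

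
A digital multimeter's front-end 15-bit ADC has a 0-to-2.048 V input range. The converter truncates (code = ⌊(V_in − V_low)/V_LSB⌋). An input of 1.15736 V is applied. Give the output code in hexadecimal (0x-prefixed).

LSB = 2.048 V / 32768 = 62.50 µV.
(1.15736 − 0) / 6.25e-05 = 18517.760 LSBs.
So the output code is 18517.
In hexadecimal (0x-prefixed): 0x4855.

code 0x4855 (decimal 18517)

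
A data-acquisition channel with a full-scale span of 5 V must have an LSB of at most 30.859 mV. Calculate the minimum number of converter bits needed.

Number of steps required ≥ 5 V / 30.859 mV = 162.03.
Need 2^N ≥ 162.03; 2^7 = 128, 2^8 = 256.
Minimum N = 8.

8 bits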